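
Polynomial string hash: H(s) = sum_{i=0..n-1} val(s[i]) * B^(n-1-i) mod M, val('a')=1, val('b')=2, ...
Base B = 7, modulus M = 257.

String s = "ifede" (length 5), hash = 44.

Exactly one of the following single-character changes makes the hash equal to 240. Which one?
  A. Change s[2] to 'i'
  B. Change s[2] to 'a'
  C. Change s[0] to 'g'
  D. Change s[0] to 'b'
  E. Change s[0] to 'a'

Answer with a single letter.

Answer: A

Derivation:
Option A: s[2]='e'->'i', delta=(9-5)*7^2 mod 257 = 196, hash=44+196 mod 257 = 240 <-- target
Option B: s[2]='e'->'a', delta=(1-5)*7^2 mod 257 = 61, hash=44+61 mod 257 = 105
Option C: s[0]='i'->'g', delta=(7-9)*7^4 mod 257 = 81, hash=44+81 mod 257 = 125
Option D: s[0]='i'->'b', delta=(2-9)*7^4 mod 257 = 155, hash=44+155 mod 257 = 199
Option E: s[0]='i'->'a', delta=(1-9)*7^4 mod 257 = 67, hash=44+67 mod 257 = 111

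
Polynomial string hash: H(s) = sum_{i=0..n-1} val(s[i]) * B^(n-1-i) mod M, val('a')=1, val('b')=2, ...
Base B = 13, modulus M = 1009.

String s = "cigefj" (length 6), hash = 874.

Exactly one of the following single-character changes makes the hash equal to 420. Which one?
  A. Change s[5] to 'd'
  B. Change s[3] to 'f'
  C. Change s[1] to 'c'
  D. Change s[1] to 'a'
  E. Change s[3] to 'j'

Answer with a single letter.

Option A: s[5]='j'->'d', delta=(4-10)*13^0 mod 1009 = 1003, hash=874+1003 mod 1009 = 868
Option B: s[3]='e'->'f', delta=(6-5)*13^2 mod 1009 = 169, hash=874+169 mod 1009 = 34
Option C: s[1]='i'->'c', delta=(3-9)*13^4 mod 1009 = 164, hash=874+164 mod 1009 = 29
Option D: s[1]='i'->'a', delta=(1-9)*13^4 mod 1009 = 555, hash=874+555 mod 1009 = 420 <-- target
Option E: s[3]='e'->'j', delta=(10-5)*13^2 mod 1009 = 845, hash=874+845 mod 1009 = 710

Answer: D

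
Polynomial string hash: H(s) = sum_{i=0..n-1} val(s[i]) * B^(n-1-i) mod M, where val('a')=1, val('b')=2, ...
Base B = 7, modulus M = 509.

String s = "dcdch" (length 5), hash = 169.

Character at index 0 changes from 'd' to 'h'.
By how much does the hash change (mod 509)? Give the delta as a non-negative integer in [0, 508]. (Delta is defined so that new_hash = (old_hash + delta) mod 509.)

Answer: 442

Derivation:
Delta formula: (val(new) - val(old)) * B^(n-1-k) mod M
  val('h') - val('d') = 8 - 4 = 4
  B^(n-1-k) = 7^4 mod 509 = 365
  Delta = 4 * 365 mod 509 = 442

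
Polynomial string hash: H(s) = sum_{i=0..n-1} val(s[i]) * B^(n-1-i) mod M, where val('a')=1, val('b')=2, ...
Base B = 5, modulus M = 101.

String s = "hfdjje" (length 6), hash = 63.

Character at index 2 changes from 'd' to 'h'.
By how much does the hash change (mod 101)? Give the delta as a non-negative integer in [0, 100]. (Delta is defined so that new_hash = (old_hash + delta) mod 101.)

Answer: 96

Derivation:
Delta formula: (val(new) - val(old)) * B^(n-1-k) mod M
  val('h') - val('d') = 8 - 4 = 4
  B^(n-1-k) = 5^3 mod 101 = 24
  Delta = 4 * 24 mod 101 = 96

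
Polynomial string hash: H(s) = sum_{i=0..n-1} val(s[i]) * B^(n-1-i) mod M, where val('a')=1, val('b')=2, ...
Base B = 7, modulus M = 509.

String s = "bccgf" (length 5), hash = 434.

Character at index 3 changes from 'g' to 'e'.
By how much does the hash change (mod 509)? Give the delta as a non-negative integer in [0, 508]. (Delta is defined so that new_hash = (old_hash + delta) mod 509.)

Delta formula: (val(new) - val(old)) * B^(n-1-k) mod M
  val('e') - val('g') = 5 - 7 = -2
  B^(n-1-k) = 7^1 mod 509 = 7
  Delta = -2 * 7 mod 509 = 495

Answer: 495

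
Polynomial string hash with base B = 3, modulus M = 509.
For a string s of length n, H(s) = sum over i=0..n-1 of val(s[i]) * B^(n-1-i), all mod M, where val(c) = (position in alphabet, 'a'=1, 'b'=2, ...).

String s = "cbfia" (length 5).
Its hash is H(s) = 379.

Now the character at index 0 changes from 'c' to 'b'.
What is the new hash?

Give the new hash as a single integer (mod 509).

val('c') = 3, val('b') = 2
Position k = 0, exponent = n-1-k = 4
B^4 mod M = 3^4 mod 509 = 81
Delta = (2 - 3) * 81 mod 509 = 428
New hash = (379 + 428) mod 509 = 298

Answer: 298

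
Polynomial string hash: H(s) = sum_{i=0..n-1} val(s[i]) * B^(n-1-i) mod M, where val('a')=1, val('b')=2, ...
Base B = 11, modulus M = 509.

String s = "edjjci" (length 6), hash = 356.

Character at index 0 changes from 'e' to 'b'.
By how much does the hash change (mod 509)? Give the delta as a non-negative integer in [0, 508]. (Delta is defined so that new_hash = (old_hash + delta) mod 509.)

Answer: 397

Derivation:
Delta formula: (val(new) - val(old)) * B^(n-1-k) mod M
  val('b') - val('e') = 2 - 5 = -3
  B^(n-1-k) = 11^5 mod 509 = 207
  Delta = -3 * 207 mod 509 = 397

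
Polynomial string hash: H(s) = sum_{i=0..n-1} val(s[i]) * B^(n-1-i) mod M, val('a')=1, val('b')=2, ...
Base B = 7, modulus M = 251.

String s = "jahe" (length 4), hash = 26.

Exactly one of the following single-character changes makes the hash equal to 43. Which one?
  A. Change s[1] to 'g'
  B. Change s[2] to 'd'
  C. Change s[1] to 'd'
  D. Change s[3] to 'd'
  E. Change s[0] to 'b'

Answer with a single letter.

Option A: s[1]='a'->'g', delta=(7-1)*7^2 mod 251 = 43, hash=26+43 mod 251 = 69
Option B: s[2]='h'->'d', delta=(4-8)*7^1 mod 251 = 223, hash=26+223 mod 251 = 249
Option C: s[1]='a'->'d', delta=(4-1)*7^2 mod 251 = 147, hash=26+147 mod 251 = 173
Option D: s[3]='e'->'d', delta=(4-5)*7^0 mod 251 = 250, hash=26+250 mod 251 = 25
Option E: s[0]='j'->'b', delta=(2-10)*7^3 mod 251 = 17, hash=26+17 mod 251 = 43 <-- target

Answer: E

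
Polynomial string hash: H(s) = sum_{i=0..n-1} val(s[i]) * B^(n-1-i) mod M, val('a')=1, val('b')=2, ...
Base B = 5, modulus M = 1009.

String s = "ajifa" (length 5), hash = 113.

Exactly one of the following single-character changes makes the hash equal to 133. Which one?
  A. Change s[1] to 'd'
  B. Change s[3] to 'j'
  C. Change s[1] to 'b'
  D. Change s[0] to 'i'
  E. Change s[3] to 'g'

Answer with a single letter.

Answer: B

Derivation:
Option A: s[1]='j'->'d', delta=(4-10)*5^3 mod 1009 = 259, hash=113+259 mod 1009 = 372
Option B: s[3]='f'->'j', delta=(10-6)*5^1 mod 1009 = 20, hash=113+20 mod 1009 = 133 <-- target
Option C: s[1]='j'->'b', delta=(2-10)*5^3 mod 1009 = 9, hash=113+9 mod 1009 = 122
Option D: s[0]='a'->'i', delta=(9-1)*5^4 mod 1009 = 964, hash=113+964 mod 1009 = 68
Option E: s[3]='f'->'g', delta=(7-6)*5^1 mod 1009 = 5, hash=113+5 mod 1009 = 118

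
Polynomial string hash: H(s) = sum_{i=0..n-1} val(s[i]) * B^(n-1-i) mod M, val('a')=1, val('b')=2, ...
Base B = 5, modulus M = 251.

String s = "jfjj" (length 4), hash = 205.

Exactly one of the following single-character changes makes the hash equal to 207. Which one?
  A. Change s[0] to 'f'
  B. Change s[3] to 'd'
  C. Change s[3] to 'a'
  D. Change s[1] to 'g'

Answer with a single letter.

Answer: A

Derivation:
Option A: s[0]='j'->'f', delta=(6-10)*5^3 mod 251 = 2, hash=205+2 mod 251 = 207 <-- target
Option B: s[3]='j'->'d', delta=(4-10)*5^0 mod 251 = 245, hash=205+245 mod 251 = 199
Option C: s[3]='j'->'a', delta=(1-10)*5^0 mod 251 = 242, hash=205+242 mod 251 = 196
Option D: s[1]='f'->'g', delta=(7-6)*5^2 mod 251 = 25, hash=205+25 mod 251 = 230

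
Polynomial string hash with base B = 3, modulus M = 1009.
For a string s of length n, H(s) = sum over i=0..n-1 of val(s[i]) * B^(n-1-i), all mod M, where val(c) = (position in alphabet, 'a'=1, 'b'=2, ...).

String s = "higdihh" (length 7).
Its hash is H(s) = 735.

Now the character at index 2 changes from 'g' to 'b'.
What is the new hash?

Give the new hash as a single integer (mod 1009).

Answer: 330

Derivation:
val('g') = 7, val('b') = 2
Position k = 2, exponent = n-1-k = 4
B^4 mod M = 3^4 mod 1009 = 81
Delta = (2 - 7) * 81 mod 1009 = 604
New hash = (735 + 604) mod 1009 = 330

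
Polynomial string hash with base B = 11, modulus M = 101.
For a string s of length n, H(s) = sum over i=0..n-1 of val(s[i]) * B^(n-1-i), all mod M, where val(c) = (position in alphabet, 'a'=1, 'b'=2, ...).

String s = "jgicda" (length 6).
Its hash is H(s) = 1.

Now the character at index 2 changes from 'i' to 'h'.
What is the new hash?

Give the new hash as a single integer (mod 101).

Answer: 84

Derivation:
val('i') = 9, val('h') = 8
Position k = 2, exponent = n-1-k = 3
B^3 mod M = 11^3 mod 101 = 18
Delta = (8 - 9) * 18 mod 101 = 83
New hash = (1 + 83) mod 101 = 84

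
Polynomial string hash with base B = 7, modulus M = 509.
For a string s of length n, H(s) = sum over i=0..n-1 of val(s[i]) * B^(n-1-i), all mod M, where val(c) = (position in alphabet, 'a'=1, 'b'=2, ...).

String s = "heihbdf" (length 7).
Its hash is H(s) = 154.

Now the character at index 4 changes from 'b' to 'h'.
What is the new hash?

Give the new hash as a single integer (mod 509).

val('b') = 2, val('h') = 8
Position k = 4, exponent = n-1-k = 2
B^2 mod M = 7^2 mod 509 = 49
Delta = (8 - 2) * 49 mod 509 = 294
New hash = (154 + 294) mod 509 = 448

Answer: 448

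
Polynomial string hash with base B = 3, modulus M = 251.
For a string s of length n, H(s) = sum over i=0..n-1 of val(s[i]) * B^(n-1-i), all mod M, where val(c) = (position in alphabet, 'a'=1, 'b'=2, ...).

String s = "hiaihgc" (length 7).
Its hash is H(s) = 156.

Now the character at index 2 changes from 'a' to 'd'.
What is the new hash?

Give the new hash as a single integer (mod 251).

Answer: 148

Derivation:
val('a') = 1, val('d') = 4
Position k = 2, exponent = n-1-k = 4
B^4 mod M = 3^4 mod 251 = 81
Delta = (4 - 1) * 81 mod 251 = 243
New hash = (156 + 243) mod 251 = 148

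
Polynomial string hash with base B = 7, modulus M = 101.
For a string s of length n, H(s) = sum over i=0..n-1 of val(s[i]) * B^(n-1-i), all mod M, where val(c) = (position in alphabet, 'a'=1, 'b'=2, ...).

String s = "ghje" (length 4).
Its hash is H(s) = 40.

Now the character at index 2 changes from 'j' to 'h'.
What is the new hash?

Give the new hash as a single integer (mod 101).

Answer: 26

Derivation:
val('j') = 10, val('h') = 8
Position k = 2, exponent = n-1-k = 1
B^1 mod M = 7^1 mod 101 = 7
Delta = (8 - 10) * 7 mod 101 = 87
New hash = (40 + 87) mod 101 = 26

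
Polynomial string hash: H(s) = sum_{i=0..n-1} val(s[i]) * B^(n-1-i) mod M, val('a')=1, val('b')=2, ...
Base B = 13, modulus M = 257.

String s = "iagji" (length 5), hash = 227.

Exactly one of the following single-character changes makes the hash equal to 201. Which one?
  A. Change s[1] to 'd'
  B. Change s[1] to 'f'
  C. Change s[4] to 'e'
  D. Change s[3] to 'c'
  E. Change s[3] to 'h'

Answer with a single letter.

Answer: E

Derivation:
Option A: s[1]='a'->'d', delta=(4-1)*13^3 mod 257 = 166, hash=227+166 mod 257 = 136
Option B: s[1]='a'->'f', delta=(6-1)*13^3 mod 257 = 191, hash=227+191 mod 257 = 161
Option C: s[4]='i'->'e', delta=(5-9)*13^0 mod 257 = 253, hash=227+253 mod 257 = 223
Option D: s[3]='j'->'c', delta=(3-10)*13^1 mod 257 = 166, hash=227+166 mod 257 = 136
Option E: s[3]='j'->'h', delta=(8-10)*13^1 mod 257 = 231, hash=227+231 mod 257 = 201 <-- target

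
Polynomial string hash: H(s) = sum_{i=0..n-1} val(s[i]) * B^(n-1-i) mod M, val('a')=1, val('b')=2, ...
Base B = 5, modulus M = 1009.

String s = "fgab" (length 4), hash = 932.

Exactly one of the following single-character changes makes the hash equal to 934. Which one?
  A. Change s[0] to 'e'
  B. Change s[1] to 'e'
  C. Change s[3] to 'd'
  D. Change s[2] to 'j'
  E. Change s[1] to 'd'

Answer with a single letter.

Option A: s[0]='f'->'e', delta=(5-6)*5^3 mod 1009 = 884, hash=932+884 mod 1009 = 807
Option B: s[1]='g'->'e', delta=(5-7)*5^2 mod 1009 = 959, hash=932+959 mod 1009 = 882
Option C: s[3]='b'->'d', delta=(4-2)*5^0 mod 1009 = 2, hash=932+2 mod 1009 = 934 <-- target
Option D: s[2]='a'->'j', delta=(10-1)*5^1 mod 1009 = 45, hash=932+45 mod 1009 = 977
Option E: s[1]='g'->'d', delta=(4-7)*5^2 mod 1009 = 934, hash=932+934 mod 1009 = 857

Answer: C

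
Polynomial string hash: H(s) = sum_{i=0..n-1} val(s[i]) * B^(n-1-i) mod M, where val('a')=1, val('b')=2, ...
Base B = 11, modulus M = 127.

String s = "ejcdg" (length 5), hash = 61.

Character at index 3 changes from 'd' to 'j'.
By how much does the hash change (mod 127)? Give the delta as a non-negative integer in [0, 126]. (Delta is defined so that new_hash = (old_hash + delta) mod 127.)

Delta formula: (val(new) - val(old)) * B^(n-1-k) mod M
  val('j') - val('d') = 10 - 4 = 6
  B^(n-1-k) = 11^1 mod 127 = 11
  Delta = 6 * 11 mod 127 = 66

Answer: 66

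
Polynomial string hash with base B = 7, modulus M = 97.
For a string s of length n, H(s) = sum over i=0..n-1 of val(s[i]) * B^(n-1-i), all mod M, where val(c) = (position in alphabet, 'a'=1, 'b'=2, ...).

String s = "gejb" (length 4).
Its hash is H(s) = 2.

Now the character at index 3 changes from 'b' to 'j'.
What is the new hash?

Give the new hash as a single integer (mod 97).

Answer: 10

Derivation:
val('b') = 2, val('j') = 10
Position k = 3, exponent = n-1-k = 0
B^0 mod M = 7^0 mod 97 = 1
Delta = (10 - 2) * 1 mod 97 = 8
New hash = (2 + 8) mod 97 = 10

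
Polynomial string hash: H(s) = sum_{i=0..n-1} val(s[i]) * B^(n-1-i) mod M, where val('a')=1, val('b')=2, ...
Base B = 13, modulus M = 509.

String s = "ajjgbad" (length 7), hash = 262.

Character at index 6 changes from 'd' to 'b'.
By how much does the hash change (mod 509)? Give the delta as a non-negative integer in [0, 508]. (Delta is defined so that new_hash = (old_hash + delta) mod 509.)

Delta formula: (val(new) - val(old)) * B^(n-1-k) mod M
  val('b') - val('d') = 2 - 4 = -2
  B^(n-1-k) = 13^0 mod 509 = 1
  Delta = -2 * 1 mod 509 = 507

Answer: 507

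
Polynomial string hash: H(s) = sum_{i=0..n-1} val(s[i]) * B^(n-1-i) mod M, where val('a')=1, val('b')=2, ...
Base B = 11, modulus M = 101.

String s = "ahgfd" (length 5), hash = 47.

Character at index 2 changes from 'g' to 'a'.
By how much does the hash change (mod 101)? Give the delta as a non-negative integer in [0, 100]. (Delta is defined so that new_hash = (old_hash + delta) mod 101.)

Answer: 82

Derivation:
Delta formula: (val(new) - val(old)) * B^(n-1-k) mod M
  val('a') - val('g') = 1 - 7 = -6
  B^(n-1-k) = 11^2 mod 101 = 20
  Delta = -6 * 20 mod 101 = 82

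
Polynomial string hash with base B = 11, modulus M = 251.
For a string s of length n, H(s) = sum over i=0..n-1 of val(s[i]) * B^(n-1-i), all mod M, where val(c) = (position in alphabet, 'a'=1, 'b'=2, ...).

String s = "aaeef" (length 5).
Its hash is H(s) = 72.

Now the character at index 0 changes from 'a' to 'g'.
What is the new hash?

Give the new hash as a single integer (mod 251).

val('a') = 1, val('g') = 7
Position k = 0, exponent = n-1-k = 4
B^4 mod M = 11^4 mod 251 = 83
Delta = (7 - 1) * 83 mod 251 = 247
New hash = (72 + 247) mod 251 = 68

Answer: 68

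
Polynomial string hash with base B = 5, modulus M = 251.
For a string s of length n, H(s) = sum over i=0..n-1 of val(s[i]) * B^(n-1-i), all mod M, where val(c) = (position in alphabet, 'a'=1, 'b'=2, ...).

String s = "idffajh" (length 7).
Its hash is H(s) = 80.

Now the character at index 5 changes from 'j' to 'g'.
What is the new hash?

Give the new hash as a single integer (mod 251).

val('j') = 10, val('g') = 7
Position k = 5, exponent = n-1-k = 1
B^1 mod M = 5^1 mod 251 = 5
Delta = (7 - 10) * 5 mod 251 = 236
New hash = (80 + 236) mod 251 = 65

Answer: 65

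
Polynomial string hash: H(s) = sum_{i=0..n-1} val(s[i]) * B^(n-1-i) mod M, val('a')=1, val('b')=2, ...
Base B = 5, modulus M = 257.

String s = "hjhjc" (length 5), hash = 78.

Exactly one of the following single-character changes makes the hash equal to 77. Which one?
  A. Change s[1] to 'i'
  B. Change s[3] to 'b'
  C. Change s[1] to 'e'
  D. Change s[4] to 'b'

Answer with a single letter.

Option A: s[1]='j'->'i', delta=(9-10)*5^3 mod 257 = 132, hash=78+132 mod 257 = 210
Option B: s[3]='j'->'b', delta=(2-10)*5^1 mod 257 = 217, hash=78+217 mod 257 = 38
Option C: s[1]='j'->'e', delta=(5-10)*5^3 mod 257 = 146, hash=78+146 mod 257 = 224
Option D: s[4]='c'->'b', delta=(2-3)*5^0 mod 257 = 256, hash=78+256 mod 257 = 77 <-- target

Answer: D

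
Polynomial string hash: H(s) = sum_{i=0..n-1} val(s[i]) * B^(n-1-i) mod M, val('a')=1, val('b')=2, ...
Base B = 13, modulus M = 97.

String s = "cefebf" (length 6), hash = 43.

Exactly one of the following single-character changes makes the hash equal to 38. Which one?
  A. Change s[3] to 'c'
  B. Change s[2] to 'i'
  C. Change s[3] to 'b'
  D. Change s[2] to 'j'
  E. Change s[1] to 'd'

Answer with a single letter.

Answer: B

Derivation:
Option A: s[3]='e'->'c', delta=(3-5)*13^2 mod 97 = 50, hash=43+50 mod 97 = 93
Option B: s[2]='f'->'i', delta=(9-6)*13^3 mod 97 = 92, hash=43+92 mod 97 = 38 <-- target
Option C: s[3]='e'->'b', delta=(2-5)*13^2 mod 97 = 75, hash=43+75 mod 97 = 21
Option D: s[2]='f'->'j', delta=(10-6)*13^3 mod 97 = 58, hash=43+58 mod 97 = 4
Option E: s[1]='e'->'d', delta=(4-5)*13^4 mod 97 = 54, hash=43+54 mod 97 = 0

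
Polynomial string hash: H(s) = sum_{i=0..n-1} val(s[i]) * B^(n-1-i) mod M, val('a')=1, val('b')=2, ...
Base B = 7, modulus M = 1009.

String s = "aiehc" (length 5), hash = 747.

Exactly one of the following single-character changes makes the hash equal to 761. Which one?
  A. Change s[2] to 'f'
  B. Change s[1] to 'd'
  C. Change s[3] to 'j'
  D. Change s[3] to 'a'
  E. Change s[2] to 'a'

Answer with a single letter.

Option A: s[2]='e'->'f', delta=(6-5)*7^2 mod 1009 = 49, hash=747+49 mod 1009 = 796
Option B: s[1]='i'->'d', delta=(4-9)*7^3 mod 1009 = 303, hash=747+303 mod 1009 = 41
Option C: s[3]='h'->'j', delta=(10-8)*7^1 mod 1009 = 14, hash=747+14 mod 1009 = 761 <-- target
Option D: s[3]='h'->'a', delta=(1-8)*7^1 mod 1009 = 960, hash=747+960 mod 1009 = 698
Option E: s[2]='e'->'a', delta=(1-5)*7^2 mod 1009 = 813, hash=747+813 mod 1009 = 551

Answer: C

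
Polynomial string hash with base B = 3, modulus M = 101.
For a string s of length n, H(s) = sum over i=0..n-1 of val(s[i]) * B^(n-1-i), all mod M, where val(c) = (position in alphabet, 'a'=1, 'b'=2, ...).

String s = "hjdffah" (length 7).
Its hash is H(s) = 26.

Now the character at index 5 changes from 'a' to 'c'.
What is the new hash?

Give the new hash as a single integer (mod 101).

Answer: 32

Derivation:
val('a') = 1, val('c') = 3
Position k = 5, exponent = n-1-k = 1
B^1 mod M = 3^1 mod 101 = 3
Delta = (3 - 1) * 3 mod 101 = 6
New hash = (26 + 6) mod 101 = 32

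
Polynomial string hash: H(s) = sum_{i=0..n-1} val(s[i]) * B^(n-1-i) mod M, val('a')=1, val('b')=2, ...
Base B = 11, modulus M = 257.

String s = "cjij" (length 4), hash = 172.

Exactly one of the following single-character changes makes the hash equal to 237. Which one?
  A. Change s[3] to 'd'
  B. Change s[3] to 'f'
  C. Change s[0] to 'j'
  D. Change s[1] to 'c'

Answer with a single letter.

Answer: C

Derivation:
Option A: s[3]='j'->'d', delta=(4-10)*11^0 mod 257 = 251, hash=172+251 mod 257 = 166
Option B: s[3]='j'->'f', delta=(6-10)*11^0 mod 257 = 253, hash=172+253 mod 257 = 168
Option C: s[0]='c'->'j', delta=(10-3)*11^3 mod 257 = 65, hash=172+65 mod 257 = 237 <-- target
Option D: s[1]='j'->'c', delta=(3-10)*11^2 mod 257 = 181, hash=172+181 mod 257 = 96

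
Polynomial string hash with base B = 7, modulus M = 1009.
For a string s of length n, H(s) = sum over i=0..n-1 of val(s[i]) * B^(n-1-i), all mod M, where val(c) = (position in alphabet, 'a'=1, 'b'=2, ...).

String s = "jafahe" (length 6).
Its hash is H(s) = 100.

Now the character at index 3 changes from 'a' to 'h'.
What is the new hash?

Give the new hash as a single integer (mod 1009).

val('a') = 1, val('h') = 8
Position k = 3, exponent = n-1-k = 2
B^2 mod M = 7^2 mod 1009 = 49
Delta = (8 - 1) * 49 mod 1009 = 343
New hash = (100 + 343) mod 1009 = 443

Answer: 443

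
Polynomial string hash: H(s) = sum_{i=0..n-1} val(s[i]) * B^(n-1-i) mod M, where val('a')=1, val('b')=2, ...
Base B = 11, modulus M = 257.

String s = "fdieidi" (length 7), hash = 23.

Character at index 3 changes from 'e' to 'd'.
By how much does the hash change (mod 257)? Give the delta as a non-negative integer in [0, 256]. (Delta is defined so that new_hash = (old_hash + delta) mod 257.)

Answer: 211

Derivation:
Delta formula: (val(new) - val(old)) * B^(n-1-k) mod M
  val('d') - val('e') = 4 - 5 = -1
  B^(n-1-k) = 11^3 mod 257 = 46
  Delta = -1 * 46 mod 257 = 211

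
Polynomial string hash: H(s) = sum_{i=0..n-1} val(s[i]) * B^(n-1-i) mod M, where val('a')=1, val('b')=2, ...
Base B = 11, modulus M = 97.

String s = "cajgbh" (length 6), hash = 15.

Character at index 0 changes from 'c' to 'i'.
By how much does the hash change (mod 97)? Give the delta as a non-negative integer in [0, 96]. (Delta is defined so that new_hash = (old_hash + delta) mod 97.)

Delta formula: (val(new) - val(old)) * B^(n-1-k) mod M
  val('i') - val('c') = 9 - 3 = 6
  B^(n-1-k) = 11^5 mod 97 = 31
  Delta = 6 * 31 mod 97 = 89

Answer: 89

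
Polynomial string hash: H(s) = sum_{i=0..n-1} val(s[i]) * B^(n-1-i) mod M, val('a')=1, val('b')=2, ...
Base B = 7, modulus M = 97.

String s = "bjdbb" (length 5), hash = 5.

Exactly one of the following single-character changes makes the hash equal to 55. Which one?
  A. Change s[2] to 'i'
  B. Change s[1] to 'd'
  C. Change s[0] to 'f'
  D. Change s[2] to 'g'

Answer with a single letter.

Option A: s[2]='d'->'i', delta=(9-4)*7^2 mod 97 = 51, hash=5+51 mod 97 = 56
Option B: s[1]='j'->'d', delta=(4-10)*7^3 mod 97 = 76, hash=5+76 mod 97 = 81
Option C: s[0]='b'->'f', delta=(6-2)*7^4 mod 97 = 1, hash=5+1 mod 97 = 6
Option D: s[2]='d'->'g', delta=(7-4)*7^2 mod 97 = 50, hash=5+50 mod 97 = 55 <-- target

Answer: D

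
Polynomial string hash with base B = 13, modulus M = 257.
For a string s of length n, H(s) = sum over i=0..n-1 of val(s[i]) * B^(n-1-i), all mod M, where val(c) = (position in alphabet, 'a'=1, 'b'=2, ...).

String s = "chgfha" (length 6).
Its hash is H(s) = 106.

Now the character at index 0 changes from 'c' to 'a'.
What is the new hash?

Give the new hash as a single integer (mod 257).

val('c') = 3, val('a') = 1
Position k = 0, exponent = n-1-k = 5
B^5 mod M = 13^5 mod 257 = 185
Delta = (1 - 3) * 185 mod 257 = 144
New hash = (106 + 144) mod 257 = 250

Answer: 250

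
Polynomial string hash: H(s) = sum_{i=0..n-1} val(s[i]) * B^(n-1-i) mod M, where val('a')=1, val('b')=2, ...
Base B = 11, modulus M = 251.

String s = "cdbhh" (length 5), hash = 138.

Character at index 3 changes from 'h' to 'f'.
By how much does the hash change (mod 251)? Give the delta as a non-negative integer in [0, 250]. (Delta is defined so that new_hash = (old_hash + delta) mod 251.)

Answer: 229

Derivation:
Delta formula: (val(new) - val(old)) * B^(n-1-k) mod M
  val('f') - val('h') = 6 - 8 = -2
  B^(n-1-k) = 11^1 mod 251 = 11
  Delta = -2 * 11 mod 251 = 229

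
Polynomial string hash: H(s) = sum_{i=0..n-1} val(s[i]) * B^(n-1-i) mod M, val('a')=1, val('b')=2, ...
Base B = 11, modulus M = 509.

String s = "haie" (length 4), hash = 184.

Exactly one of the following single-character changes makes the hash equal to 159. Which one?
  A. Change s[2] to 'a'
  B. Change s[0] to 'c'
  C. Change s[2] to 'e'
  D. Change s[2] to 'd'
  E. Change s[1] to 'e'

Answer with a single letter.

Option A: s[2]='i'->'a', delta=(1-9)*11^1 mod 509 = 421, hash=184+421 mod 509 = 96
Option B: s[0]='h'->'c', delta=(3-8)*11^3 mod 509 = 471, hash=184+471 mod 509 = 146
Option C: s[2]='i'->'e', delta=(5-9)*11^1 mod 509 = 465, hash=184+465 mod 509 = 140
Option D: s[2]='i'->'d', delta=(4-9)*11^1 mod 509 = 454, hash=184+454 mod 509 = 129
Option E: s[1]='a'->'e', delta=(5-1)*11^2 mod 509 = 484, hash=184+484 mod 509 = 159 <-- target

Answer: E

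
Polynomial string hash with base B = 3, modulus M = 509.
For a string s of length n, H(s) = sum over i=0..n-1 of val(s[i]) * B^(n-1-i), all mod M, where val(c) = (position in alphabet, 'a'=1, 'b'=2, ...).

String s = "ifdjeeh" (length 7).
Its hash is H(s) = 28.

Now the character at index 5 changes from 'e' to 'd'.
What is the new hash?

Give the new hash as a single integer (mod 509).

val('e') = 5, val('d') = 4
Position k = 5, exponent = n-1-k = 1
B^1 mod M = 3^1 mod 509 = 3
Delta = (4 - 5) * 3 mod 509 = 506
New hash = (28 + 506) mod 509 = 25

Answer: 25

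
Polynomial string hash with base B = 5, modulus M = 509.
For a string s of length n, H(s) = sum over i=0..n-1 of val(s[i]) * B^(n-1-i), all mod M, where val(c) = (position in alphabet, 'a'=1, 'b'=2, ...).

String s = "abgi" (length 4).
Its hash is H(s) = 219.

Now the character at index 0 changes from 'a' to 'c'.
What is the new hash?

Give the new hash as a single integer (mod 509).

val('a') = 1, val('c') = 3
Position k = 0, exponent = n-1-k = 3
B^3 mod M = 5^3 mod 509 = 125
Delta = (3 - 1) * 125 mod 509 = 250
New hash = (219 + 250) mod 509 = 469

Answer: 469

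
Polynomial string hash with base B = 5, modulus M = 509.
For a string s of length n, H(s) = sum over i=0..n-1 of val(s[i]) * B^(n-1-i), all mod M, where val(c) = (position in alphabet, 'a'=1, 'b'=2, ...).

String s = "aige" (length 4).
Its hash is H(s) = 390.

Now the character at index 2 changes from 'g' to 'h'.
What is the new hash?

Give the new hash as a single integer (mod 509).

Answer: 395

Derivation:
val('g') = 7, val('h') = 8
Position k = 2, exponent = n-1-k = 1
B^1 mod M = 5^1 mod 509 = 5
Delta = (8 - 7) * 5 mod 509 = 5
New hash = (390 + 5) mod 509 = 395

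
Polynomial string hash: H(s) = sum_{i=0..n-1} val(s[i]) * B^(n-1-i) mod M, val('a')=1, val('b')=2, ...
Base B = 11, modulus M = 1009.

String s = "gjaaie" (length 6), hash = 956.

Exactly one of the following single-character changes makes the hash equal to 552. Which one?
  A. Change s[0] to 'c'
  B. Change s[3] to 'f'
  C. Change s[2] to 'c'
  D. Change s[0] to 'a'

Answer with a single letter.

Answer: B

Derivation:
Option A: s[0]='g'->'c', delta=(3-7)*11^5 mod 1009 = 547, hash=956+547 mod 1009 = 494
Option B: s[3]='a'->'f', delta=(6-1)*11^2 mod 1009 = 605, hash=956+605 mod 1009 = 552 <-- target
Option C: s[2]='a'->'c', delta=(3-1)*11^3 mod 1009 = 644, hash=956+644 mod 1009 = 591
Option D: s[0]='g'->'a', delta=(1-7)*11^5 mod 1009 = 316, hash=956+316 mod 1009 = 263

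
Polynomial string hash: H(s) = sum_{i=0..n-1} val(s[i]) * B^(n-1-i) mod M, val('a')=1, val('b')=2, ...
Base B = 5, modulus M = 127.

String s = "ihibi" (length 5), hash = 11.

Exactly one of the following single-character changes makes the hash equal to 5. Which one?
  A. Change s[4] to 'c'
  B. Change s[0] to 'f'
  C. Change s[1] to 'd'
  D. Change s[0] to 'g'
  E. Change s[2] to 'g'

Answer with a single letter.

Option A: s[4]='i'->'c', delta=(3-9)*5^0 mod 127 = 121, hash=11+121 mod 127 = 5 <-- target
Option B: s[0]='i'->'f', delta=(6-9)*5^4 mod 127 = 30, hash=11+30 mod 127 = 41
Option C: s[1]='h'->'d', delta=(4-8)*5^3 mod 127 = 8, hash=11+8 mod 127 = 19
Option D: s[0]='i'->'g', delta=(7-9)*5^4 mod 127 = 20, hash=11+20 mod 127 = 31
Option E: s[2]='i'->'g', delta=(7-9)*5^2 mod 127 = 77, hash=11+77 mod 127 = 88

Answer: A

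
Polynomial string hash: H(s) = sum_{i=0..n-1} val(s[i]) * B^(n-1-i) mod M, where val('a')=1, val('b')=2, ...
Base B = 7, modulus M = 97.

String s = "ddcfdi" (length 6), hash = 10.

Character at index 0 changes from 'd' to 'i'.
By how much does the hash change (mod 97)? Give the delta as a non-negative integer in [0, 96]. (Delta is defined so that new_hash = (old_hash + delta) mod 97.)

Delta formula: (val(new) - val(old)) * B^(n-1-k) mod M
  val('i') - val('d') = 9 - 4 = 5
  B^(n-1-k) = 7^5 mod 97 = 26
  Delta = 5 * 26 mod 97 = 33

Answer: 33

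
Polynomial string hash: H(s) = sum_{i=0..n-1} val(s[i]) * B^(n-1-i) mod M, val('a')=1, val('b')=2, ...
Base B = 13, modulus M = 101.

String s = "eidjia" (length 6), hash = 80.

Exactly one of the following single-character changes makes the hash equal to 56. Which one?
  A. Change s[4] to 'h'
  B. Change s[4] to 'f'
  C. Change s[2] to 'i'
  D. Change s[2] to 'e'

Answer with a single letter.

Option A: s[4]='i'->'h', delta=(8-9)*13^1 mod 101 = 88, hash=80+88 mod 101 = 67
Option B: s[4]='i'->'f', delta=(6-9)*13^1 mod 101 = 62, hash=80+62 mod 101 = 41
Option C: s[2]='d'->'i', delta=(9-4)*13^3 mod 101 = 77, hash=80+77 mod 101 = 56 <-- target
Option D: s[2]='d'->'e', delta=(5-4)*13^3 mod 101 = 76, hash=80+76 mod 101 = 55

Answer: C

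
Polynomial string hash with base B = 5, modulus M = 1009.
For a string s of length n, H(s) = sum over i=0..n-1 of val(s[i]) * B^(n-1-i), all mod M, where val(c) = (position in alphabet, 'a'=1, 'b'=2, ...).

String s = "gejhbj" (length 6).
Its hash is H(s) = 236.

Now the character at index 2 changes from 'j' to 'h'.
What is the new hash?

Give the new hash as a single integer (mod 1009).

Answer: 995

Derivation:
val('j') = 10, val('h') = 8
Position k = 2, exponent = n-1-k = 3
B^3 mod M = 5^3 mod 1009 = 125
Delta = (8 - 10) * 125 mod 1009 = 759
New hash = (236 + 759) mod 1009 = 995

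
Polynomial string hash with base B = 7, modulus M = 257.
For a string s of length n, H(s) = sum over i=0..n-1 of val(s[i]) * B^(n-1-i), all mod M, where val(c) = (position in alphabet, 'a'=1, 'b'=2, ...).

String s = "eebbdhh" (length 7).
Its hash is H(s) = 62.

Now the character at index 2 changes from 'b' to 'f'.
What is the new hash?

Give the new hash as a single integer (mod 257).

Answer: 157

Derivation:
val('b') = 2, val('f') = 6
Position k = 2, exponent = n-1-k = 4
B^4 mod M = 7^4 mod 257 = 88
Delta = (6 - 2) * 88 mod 257 = 95
New hash = (62 + 95) mod 257 = 157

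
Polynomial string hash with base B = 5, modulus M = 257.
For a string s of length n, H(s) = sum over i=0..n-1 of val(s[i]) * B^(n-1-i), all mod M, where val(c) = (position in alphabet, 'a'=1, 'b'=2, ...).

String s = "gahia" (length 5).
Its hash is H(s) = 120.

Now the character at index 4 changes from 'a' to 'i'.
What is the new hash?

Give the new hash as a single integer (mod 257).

Answer: 128

Derivation:
val('a') = 1, val('i') = 9
Position k = 4, exponent = n-1-k = 0
B^0 mod M = 5^0 mod 257 = 1
Delta = (9 - 1) * 1 mod 257 = 8
New hash = (120 + 8) mod 257 = 128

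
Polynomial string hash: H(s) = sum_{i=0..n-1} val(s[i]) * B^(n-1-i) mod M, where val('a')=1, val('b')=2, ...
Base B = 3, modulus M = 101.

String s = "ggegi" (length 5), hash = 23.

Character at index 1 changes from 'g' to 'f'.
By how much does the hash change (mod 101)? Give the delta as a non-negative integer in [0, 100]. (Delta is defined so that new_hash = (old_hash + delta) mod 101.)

Answer: 74

Derivation:
Delta formula: (val(new) - val(old)) * B^(n-1-k) mod M
  val('f') - val('g') = 6 - 7 = -1
  B^(n-1-k) = 3^3 mod 101 = 27
  Delta = -1 * 27 mod 101 = 74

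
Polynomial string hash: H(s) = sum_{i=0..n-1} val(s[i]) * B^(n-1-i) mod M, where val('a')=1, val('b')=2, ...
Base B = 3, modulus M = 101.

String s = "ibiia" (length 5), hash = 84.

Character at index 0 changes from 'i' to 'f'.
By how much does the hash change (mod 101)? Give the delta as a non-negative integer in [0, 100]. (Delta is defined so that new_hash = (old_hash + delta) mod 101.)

Answer: 60

Derivation:
Delta formula: (val(new) - val(old)) * B^(n-1-k) mod M
  val('f') - val('i') = 6 - 9 = -3
  B^(n-1-k) = 3^4 mod 101 = 81
  Delta = -3 * 81 mod 101 = 60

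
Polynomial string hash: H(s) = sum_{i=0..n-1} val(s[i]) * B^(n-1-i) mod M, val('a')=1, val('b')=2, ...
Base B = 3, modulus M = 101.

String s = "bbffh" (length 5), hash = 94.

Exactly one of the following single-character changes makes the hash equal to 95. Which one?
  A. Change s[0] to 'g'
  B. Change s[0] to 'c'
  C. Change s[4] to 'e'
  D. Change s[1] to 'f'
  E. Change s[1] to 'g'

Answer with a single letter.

Answer: A

Derivation:
Option A: s[0]='b'->'g', delta=(7-2)*3^4 mod 101 = 1, hash=94+1 mod 101 = 95 <-- target
Option B: s[0]='b'->'c', delta=(3-2)*3^4 mod 101 = 81, hash=94+81 mod 101 = 74
Option C: s[4]='h'->'e', delta=(5-8)*3^0 mod 101 = 98, hash=94+98 mod 101 = 91
Option D: s[1]='b'->'f', delta=(6-2)*3^3 mod 101 = 7, hash=94+7 mod 101 = 0
Option E: s[1]='b'->'g', delta=(7-2)*3^3 mod 101 = 34, hash=94+34 mod 101 = 27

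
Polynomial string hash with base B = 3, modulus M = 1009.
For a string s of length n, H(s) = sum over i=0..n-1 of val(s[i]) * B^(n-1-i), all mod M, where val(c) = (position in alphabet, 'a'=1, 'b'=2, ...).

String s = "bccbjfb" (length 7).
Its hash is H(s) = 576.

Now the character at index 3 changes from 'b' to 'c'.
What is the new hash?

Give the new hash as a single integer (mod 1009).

Answer: 603

Derivation:
val('b') = 2, val('c') = 3
Position k = 3, exponent = n-1-k = 3
B^3 mod M = 3^3 mod 1009 = 27
Delta = (3 - 2) * 27 mod 1009 = 27
New hash = (576 + 27) mod 1009 = 603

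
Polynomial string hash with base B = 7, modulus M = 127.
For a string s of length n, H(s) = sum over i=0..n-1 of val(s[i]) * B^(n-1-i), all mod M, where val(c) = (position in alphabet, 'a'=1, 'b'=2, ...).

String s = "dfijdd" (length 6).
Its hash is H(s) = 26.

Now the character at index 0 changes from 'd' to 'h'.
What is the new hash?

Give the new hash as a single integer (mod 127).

Answer: 71

Derivation:
val('d') = 4, val('h') = 8
Position k = 0, exponent = n-1-k = 5
B^5 mod M = 7^5 mod 127 = 43
Delta = (8 - 4) * 43 mod 127 = 45
New hash = (26 + 45) mod 127 = 71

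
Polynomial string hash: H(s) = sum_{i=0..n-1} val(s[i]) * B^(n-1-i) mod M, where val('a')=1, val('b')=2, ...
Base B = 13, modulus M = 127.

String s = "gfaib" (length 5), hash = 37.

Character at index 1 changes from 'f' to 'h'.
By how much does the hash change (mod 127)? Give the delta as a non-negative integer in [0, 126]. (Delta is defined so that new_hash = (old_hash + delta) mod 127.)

Answer: 76

Derivation:
Delta formula: (val(new) - val(old)) * B^(n-1-k) mod M
  val('h') - val('f') = 8 - 6 = 2
  B^(n-1-k) = 13^3 mod 127 = 38
  Delta = 2 * 38 mod 127 = 76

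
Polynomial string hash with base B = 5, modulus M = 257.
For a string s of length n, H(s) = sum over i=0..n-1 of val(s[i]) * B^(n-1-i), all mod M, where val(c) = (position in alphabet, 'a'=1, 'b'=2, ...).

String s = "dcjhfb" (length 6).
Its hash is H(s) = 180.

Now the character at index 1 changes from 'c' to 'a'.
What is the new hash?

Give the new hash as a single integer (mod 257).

Answer: 215

Derivation:
val('c') = 3, val('a') = 1
Position k = 1, exponent = n-1-k = 4
B^4 mod M = 5^4 mod 257 = 111
Delta = (1 - 3) * 111 mod 257 = 35
New hash = (180 + 35) mod 257 = 215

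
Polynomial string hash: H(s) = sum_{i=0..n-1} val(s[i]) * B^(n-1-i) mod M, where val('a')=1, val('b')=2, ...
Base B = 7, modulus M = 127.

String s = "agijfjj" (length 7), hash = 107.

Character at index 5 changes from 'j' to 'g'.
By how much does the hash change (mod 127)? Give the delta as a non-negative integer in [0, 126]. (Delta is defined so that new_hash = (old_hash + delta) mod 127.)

Delta formula: (val(new) - val(old)) * B^(n-1-k) mod M
  val('g') - val('j') = 7 - 10 = -3
  B^(n-1-k) = 7^1 mod 127 = 7
  Delta = -3 * 7 mod 127 = 106

Answer: 106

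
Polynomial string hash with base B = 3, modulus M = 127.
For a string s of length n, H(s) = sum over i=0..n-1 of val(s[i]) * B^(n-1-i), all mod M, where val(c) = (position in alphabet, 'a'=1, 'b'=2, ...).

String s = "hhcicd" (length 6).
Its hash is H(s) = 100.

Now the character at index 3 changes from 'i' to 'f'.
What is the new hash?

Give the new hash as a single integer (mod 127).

val('i') = 9, val('f') = 6
Position k = 3, exponent = n-1-k = 2
B^2 mod M = 3^2 mod 127 = 9
Delta = (6 - 9) * 9 mod 127 = 100
New hash = (100 + 100) mod 127 = 73

Answer: 73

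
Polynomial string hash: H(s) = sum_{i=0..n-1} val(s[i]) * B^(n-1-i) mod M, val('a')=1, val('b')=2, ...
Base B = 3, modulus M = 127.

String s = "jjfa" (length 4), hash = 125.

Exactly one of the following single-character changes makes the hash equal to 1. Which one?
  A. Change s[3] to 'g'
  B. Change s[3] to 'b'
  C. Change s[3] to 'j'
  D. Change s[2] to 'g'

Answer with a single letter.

Option A: s[3]='a'->'g', delta=(7-1)*3^0 mod 127 = 6, hash=125+6 mod 127 = 4
Option B: s[3]='a'->'b', delta=(2-1)*3^0 mod 127 = 1, hash=125+1 mod 127 = 126
Option C: s[3]='a'->'j', delta=(10-1)*3^0 mod 127 = 9, hash=125+9 mod 127 = 7
Option D: s[2]='f'->'g', delta=(7-6)*3^1 mod 127 = 3, hash=125+3 mod 127 = 1 <-- target

Answer: D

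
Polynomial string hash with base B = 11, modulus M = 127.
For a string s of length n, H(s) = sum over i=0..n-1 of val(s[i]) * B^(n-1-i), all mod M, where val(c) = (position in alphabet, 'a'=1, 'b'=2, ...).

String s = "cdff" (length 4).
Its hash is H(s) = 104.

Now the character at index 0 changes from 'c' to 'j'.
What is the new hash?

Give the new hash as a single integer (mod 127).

Answer: 23

Derivation:
val('c') = 3, val('j') = 10
Position k = 0, exponent = n-1-k = 3
B^3 mod M = 11^3 mod 127 = 61
Delta = (10 - 3) * 61 mod 127 = 46
New hash = (104 + 46) mod 127 = 23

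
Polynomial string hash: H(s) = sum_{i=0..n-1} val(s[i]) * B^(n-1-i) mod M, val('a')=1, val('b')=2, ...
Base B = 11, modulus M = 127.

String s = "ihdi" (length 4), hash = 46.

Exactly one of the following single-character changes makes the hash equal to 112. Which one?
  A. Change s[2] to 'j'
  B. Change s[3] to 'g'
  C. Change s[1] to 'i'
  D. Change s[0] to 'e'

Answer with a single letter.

Option A: s[2]='d'->'j', delta=(10-4)*11^1 mod 127 = 66, hash=46+66 mod 127 = 112 <-- target
Option B: s[3]='i'->'g', delta=(7-9)*11^0 mod 127 = 125, hash=46+125 mod 127 = 44
Option C: s[1]='h'->'i', delta=(9-8)*11^2 mod 127 = 121, hash=46+121 mod 127 = 40
Option D: s[0]='i'->'e', delta=(5-9)*11^3 mod 127 = 10, hash=46+10 mod 127 = 56

Answer: A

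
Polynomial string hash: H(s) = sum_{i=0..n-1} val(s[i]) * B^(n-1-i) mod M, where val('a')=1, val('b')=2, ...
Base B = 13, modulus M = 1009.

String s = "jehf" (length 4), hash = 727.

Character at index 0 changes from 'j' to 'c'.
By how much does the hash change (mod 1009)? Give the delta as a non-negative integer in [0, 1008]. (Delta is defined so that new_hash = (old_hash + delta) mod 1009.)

Answer: 765

Derivation:
Delta formula: (val(new) - val(old)) * B^(n-1-k) mod M
  val('c') - val('j') = 3 - 10 = -7
  B^(n-1-k) = 13^3 mod 1009 = 179
  Delta = -7 * 179 mod 1009 = 765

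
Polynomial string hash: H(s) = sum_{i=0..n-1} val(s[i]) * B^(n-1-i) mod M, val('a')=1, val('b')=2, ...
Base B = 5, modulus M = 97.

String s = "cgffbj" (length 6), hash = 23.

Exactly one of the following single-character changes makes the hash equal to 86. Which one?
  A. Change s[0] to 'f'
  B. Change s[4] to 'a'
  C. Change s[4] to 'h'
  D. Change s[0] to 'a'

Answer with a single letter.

Answer: A

Derivation:
Option A: s[0]='c'->'f', delta=(6-3)*5^5 mod 97 = 63, hash=23+63 mod 97 = 86 <-- target
Option B: s[4]='b'->'a', delta=(1-2)*5^1 mod 97 = 92, hash=23+92 mod 97 = 18
Option C: s[4]='b'->'h', delta=(8-2)*5^1 mod 97 = 30, hash=23+30 mod 97 = 53
Option D: s[0]='c'->'a', delta=(1-3)*5^5 mod 97 = 55, hash=23+55 mod 97 = 78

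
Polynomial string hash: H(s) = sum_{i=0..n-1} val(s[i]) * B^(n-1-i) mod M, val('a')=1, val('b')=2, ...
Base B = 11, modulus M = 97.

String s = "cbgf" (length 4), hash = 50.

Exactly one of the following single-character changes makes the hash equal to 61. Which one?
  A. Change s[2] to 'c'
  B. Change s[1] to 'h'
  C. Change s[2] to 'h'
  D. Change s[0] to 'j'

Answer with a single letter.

Option A: s[2]='g'->'c', delta=(3-7)*11^1 mod 97 = 53, hash=50+53 mod 97 = 6
Option B: s[1]='b'->'h', delta=(8-2)*11^2 mod 97 = 47, hash=50+47 mod 97 = 0
Option C: s[2]='g'->'h', delta=(8-7)*11^1 mod 97 = 11, hash=50+11 mod 97 = 61 <-- target
Option D: s[0]='c'->'j', delta=(10-3)*11^3 mod 97 = 5, hash=50+5 mod 97 = 55

Answer: C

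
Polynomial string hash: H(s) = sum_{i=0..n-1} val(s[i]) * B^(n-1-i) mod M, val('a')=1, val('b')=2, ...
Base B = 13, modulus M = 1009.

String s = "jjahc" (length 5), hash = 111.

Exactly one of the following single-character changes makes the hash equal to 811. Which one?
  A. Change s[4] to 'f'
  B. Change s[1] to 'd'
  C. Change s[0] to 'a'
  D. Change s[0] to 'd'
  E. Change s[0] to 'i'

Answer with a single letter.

Answer: E

Derivation:
Option A: s[4]='c'->'f', delta=(6-3)*13^0 mod 1009 = 3, hash=111+3 mod 1009 = 114
Option B: s[1]='j'->'d', delta=(4-10)*13^3 mod 1009 = 944, hash=111+944 mod 1009 = 46
Option C: s[0]='j'->'a', delta=(1-10)*13^4 mod 1009 = 246, hash=111+246 mod 1009 = 357
Option D: s[0]='j'->'d', delta=(4-10)*13^4 mod 1009 = 164, hash=111+164 mod 1009 = 275
Option E: s[0]='j'->'i', delta=(9-10)*13^4 mod 1009 = 700, hash=111+700 mod 1009 = 811 <-- target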